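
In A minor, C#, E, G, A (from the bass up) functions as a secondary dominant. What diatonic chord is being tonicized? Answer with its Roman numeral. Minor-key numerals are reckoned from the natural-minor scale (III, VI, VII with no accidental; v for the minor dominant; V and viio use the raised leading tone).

The chord is a dominant seventh chord on A.
A dominant resolves down a perfect fifth: A → D. In A minor, D is scale degree 4, i.e. iv.

iv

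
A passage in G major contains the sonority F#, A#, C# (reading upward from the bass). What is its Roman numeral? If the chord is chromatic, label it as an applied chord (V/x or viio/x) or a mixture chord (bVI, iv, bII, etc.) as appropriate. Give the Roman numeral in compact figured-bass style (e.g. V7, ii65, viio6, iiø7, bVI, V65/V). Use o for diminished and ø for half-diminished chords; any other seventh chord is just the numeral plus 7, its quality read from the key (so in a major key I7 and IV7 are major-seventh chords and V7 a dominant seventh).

V/iii

The pitches F#-A#-C# form a major triad rooted on F#.
F# is not a diatonic chord root with this quality in G major, but it lies a perfect fifth above B (iii), so the chord functions as an applied dominant of iii.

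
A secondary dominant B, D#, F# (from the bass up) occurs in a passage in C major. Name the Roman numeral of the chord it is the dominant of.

iii

The chord is a major triad on B.
A dominant resolves down a perfect fifth: B → E. In C major, E is scale degree 3, i.e. iii.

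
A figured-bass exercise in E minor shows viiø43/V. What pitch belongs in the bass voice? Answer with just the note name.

E

The applied chord viiø43/V is rooted on A#: A#-C#-E-G#.
The figure 43 means second inversion — the fifth is in the bass.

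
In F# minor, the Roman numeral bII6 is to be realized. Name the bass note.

bII in F# minor has root G; the chord is G-B-D.
The figure 6 means first inversion — the third is in the bass.

B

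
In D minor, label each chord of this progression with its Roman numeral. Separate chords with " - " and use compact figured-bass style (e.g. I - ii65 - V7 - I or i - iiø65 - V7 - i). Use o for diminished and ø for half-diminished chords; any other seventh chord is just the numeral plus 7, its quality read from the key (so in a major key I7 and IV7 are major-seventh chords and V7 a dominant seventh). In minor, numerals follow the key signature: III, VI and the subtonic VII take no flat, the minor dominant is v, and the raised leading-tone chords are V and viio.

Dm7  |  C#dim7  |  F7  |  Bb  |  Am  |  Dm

Dm7 has root D, degree 1 in D minor, so i7.
C#dim7 has root C#, degree 7 in D minor, so viio7.
F7: chromatic; F is V of VI, so V7/VI.
Bb: major triad on Bb = scale degree 6 → VI.
Am: minor triad on A = scale degree 5 → v.
Dm has root D, degree 1 in D minor, so i.

i7 - viio7 - V7/VI - VI - v - i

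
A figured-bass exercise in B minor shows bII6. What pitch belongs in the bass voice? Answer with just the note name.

E

bII in B minor has root C; the chord is C-E-G.
The figure 6 means first inversion — the third is in the bass.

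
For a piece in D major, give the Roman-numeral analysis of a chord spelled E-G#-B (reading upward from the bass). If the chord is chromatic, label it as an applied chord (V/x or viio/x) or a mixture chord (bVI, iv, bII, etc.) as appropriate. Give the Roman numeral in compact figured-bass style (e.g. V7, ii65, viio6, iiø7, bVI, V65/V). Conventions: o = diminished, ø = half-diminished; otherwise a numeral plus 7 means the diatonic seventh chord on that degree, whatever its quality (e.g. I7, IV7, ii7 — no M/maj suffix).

V/V

The pitches E-G#-B form a major triad rooted on E.
E is not a diatonic chord root with this quality in D major, but it lies a perfect fifth above A (V), so the chord functions as an applied dominant of V.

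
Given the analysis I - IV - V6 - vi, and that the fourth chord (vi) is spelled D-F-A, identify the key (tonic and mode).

F major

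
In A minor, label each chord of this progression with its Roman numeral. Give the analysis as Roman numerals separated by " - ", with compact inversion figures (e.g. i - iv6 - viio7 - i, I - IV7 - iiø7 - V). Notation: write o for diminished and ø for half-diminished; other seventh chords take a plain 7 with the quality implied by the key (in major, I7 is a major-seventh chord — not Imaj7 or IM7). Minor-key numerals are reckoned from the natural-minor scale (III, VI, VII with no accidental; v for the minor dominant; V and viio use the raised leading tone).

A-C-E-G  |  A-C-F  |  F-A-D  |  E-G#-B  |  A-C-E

i7 - VI6 - iv6 - V - i

A-C-E-G: minor seventh chord on A = scale degree 1 → i7.
A-C-F: major triad on F = scale degree 6 → VI6.
F-A-D: root D is the subdominant; minor triad there is iv6.
E-G#-B: major triad on E = scale degree 5 → V.
A-C-E has root A, degree 1 in A minor, so i.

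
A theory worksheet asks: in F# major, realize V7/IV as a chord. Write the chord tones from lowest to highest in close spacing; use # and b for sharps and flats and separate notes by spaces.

F# A# C# E

The slash means an applied dominant: we want the dominant of IV. In F# major, IV is B major, and its dominant is built on F#.
Building a dominant seventh chord on F# gives F#-A#-C#-E.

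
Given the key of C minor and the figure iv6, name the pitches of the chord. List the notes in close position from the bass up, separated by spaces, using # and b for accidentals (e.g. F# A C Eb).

Ab C F

In C minor, the subdominant is F, and the diatonic chord built there is a minor triad.
That chord is spelled F-Ab-C.
With the 6 figure the chord is in first inversion; from the bass Ab upward in close position it reads Ab-C-F.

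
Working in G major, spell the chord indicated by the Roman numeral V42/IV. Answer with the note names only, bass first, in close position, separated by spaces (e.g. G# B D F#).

F G B D

The slash means an applied dominant: we want the dominant of IV. In G major, IV is C major, and its dominant is built on G.
Building a dominant seventh chord on G gives G-B-D-F.
The figured bass 42 indicates third inversion, placing the seventh (F) in the bass: F-G-B-D.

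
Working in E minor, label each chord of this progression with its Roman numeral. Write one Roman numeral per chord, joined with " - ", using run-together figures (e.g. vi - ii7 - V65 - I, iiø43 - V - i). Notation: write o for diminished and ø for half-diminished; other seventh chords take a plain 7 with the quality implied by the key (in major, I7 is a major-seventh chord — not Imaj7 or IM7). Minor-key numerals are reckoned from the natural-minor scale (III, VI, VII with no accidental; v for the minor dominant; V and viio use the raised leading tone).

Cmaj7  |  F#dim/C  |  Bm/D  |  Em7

Cmaj7 has root C, degree 6 in E minor, so VI7.
F#dim/C: diminished triad on F# = scale degree 2 → iio64.
Bm/D has root B, degree 5 in E minor, so v6.
Em7: root E is the tonic; minor seventh chord there is i7.

VI7 - iio64 - v6 - i7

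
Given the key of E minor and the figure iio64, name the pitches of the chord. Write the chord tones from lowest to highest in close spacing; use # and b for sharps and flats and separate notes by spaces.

The numeral's case and figure indicate a diminished triad. In E minor its root, the supertonic, is F#.
Stacking thirds from F# gives F#-A-C.
With the 64 figure the chord is in second inversion; from the bass C upward in close position it reads C-F#-A.

C F# A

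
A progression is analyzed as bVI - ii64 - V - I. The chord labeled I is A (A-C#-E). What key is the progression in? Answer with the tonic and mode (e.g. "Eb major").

A major

The chord A is a major triad rooted on A; its label is I.
If A is scale degree 1 and the mode makes that degree carry a major triad, the tonic is A and the mode is major.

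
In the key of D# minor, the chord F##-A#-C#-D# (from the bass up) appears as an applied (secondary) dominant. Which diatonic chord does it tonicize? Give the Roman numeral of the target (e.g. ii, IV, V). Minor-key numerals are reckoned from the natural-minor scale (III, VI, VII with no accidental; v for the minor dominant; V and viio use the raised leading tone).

iv

The chord is a dominant seventh chord on D#.
A dominant resolves down a perfect fifth: D# → G#. In D# minor, G# is scale degree 4, i.e. iv.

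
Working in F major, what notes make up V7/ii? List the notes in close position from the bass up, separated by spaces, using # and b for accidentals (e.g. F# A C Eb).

The slash means an applied dominant: we want the dominant of ii. In F major, ii is G minor, and its dominant is built on D.
Building a dominant seventh chord on D gives D-F#-A-C.

D F# A C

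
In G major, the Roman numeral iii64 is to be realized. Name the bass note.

iii in G major has root B; the chord is B-D-F#.
The figure 64 means second inversion — the fifth is in the bass.

F#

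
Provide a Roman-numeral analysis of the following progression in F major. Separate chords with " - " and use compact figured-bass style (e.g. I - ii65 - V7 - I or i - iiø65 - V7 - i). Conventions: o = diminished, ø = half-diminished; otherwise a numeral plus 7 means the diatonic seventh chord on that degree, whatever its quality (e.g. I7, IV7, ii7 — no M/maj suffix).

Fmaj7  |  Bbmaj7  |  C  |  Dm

I7 - IV7 - V - vi

Fmaj7: root F is the tonic; major seventh chord there is I7.
Bbmaj7: root Bb is the subdominant; major seventh chord there is IV7.
C: major triad on C = scale degree 5 → V.
Dm: root D is the submediant; minor triad there is vi.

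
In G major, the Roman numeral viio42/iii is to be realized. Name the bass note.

G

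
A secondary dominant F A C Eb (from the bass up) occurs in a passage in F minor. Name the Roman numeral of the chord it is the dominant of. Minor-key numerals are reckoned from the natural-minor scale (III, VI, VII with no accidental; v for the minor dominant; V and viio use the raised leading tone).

The chord is a dominant seventh chord on F.
A dominant resolves down a perfect fifth: F → Bb. In F minor, Bb is scale degree 4, i.e. iv.

iv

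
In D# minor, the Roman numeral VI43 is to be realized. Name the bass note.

VI in D# minor has root B; the chord is B-D#-F#-A#.
The figure 43 means second inversion — the fifth is in the bass.

F#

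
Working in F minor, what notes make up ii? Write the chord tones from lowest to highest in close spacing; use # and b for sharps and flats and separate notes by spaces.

G Bb D

Scale degree 2 in F minor is G; here the chord built on it is altered to a minor triad. ii is the minor supertonic, borrowed from the parallel major (the Dorian ii).
So the chord is G-Bb-D.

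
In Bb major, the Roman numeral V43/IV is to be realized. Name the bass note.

The applied chord V43/IV is rooted on Bb: Bb-D-F-Ab.
The figure 43 means second inversion — the fifth is in the bass.

F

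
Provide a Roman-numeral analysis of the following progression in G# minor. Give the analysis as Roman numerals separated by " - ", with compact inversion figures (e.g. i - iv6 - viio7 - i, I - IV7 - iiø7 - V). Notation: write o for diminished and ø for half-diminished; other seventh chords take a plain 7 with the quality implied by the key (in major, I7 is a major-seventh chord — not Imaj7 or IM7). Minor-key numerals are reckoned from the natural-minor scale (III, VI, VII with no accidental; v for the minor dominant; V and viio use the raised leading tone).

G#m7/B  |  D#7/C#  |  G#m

i65 - V42 - i

G#m7/B: minor seventh chord on G# = scale degree 1 → i65.
D#7/C#: dominant seventh chord on D# = scale degree 5 → V42.
G#m has root G#, degree 1 in G# minor, so i.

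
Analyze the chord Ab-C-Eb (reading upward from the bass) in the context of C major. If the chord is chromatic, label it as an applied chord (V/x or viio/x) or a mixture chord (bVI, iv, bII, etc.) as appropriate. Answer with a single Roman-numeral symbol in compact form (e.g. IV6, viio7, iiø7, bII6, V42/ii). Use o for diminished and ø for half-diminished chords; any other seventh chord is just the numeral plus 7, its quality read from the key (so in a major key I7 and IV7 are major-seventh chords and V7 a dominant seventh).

bVI

Stacked in thirds the chord is Ab-C-Eb: a major triad on Ab.
Ab is the lowered sixth degree of C major (diatonic 6 would be A). This is a major triad on the lowered sixth degree, borrowed from the parallel minor.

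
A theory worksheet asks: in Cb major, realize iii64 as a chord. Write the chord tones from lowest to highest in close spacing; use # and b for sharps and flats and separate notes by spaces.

In Cb major, scale degree 3 is Eb, and the diatonic chord built there is a minor triad.
That chord is spelled Eb-Gb-Bb.
With the 64 figure the chord is in second inversion; from the bass Bb upward in close position it reads Bb-Eb-Gb.

Bb Eb Gb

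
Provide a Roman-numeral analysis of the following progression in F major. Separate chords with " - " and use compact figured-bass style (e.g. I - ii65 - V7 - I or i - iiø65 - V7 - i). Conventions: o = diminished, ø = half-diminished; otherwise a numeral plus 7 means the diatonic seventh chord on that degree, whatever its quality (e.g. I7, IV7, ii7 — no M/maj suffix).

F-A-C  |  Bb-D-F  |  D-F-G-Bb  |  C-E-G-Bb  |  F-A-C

I - IV - ii43 - V7 - I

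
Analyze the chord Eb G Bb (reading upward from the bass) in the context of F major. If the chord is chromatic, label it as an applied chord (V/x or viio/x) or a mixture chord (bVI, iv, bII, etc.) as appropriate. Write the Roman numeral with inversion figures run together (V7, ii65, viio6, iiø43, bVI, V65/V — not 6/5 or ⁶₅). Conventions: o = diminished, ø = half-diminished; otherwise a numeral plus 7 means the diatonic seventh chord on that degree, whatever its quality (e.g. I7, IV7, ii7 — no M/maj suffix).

Stacked in thirds the chord is Eb-G-Bb: a major triad on Eb.
Eb is the lowered seventh degree of F major (diatonic 7 would be E). This is a major triad on the lowered seventh degree (the subtonic), borrowed from the parallel minor.

bVII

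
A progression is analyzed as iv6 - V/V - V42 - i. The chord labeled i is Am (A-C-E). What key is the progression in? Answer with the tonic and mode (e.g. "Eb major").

A minor

The chord Am is a minor triad rooted on A; its label is i.
If A is scale degree 1 and the mode makes that degree carry a minor triad, the tonic is A and the mode is minor.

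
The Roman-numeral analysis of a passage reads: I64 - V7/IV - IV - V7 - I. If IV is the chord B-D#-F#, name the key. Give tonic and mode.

F# major

IV is given as B-D#-F# — a major triad with root B.
IV on B implies B is the subdominant; that puts the tonic at F#, and the uppercase numeral fits major mode.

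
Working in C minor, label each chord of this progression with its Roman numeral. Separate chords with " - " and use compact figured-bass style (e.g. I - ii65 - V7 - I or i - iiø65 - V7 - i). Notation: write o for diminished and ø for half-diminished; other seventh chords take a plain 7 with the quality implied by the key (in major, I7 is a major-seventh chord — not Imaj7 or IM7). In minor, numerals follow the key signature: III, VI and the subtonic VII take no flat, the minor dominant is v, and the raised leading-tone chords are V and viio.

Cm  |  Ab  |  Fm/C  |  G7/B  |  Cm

Cm: minor triad on C = scale degree 1 → i.
Ab: major triad on Ab = scale degree 6 → VI.
Fm/C: root F is the subdominant; minor triad there is iv64.
G7/B has root G, degree 5 in C minor, so V65.
Cm has root C, degree 1 in C minor, so i.

i - VI - iv64 - V65 - i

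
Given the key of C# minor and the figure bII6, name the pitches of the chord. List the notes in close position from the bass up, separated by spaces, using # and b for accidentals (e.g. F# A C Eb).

bII6 is the Neapolitan sixth — a major triad on the lowered second degree, here in its customary first inversion. In C# minor that root is D.
So the chord is D-F#-A.
The figured bass 6 indicates first inversion, placing the third (F#) in the bass: F#-A-D.

F# A D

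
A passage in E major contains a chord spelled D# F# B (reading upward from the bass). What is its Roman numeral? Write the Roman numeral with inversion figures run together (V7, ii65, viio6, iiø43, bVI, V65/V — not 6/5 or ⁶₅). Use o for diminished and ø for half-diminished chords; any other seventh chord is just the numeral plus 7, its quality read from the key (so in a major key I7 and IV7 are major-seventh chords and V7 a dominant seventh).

V6

The pitches B-D#-F# form a major triad rooted on B.
B is scale degree 5 in E major, and a major triad on that degree is written V.
With D# in the bass the chord is in first inversion, so the figured bass is 6.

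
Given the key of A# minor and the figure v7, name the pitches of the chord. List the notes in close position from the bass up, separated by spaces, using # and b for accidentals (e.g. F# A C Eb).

E# G# B# D#

In A# minor, the dominant is E#, and the diatonic chord built there is a minor seventh chord.
That chord is spelled E#-G#-B#-D#.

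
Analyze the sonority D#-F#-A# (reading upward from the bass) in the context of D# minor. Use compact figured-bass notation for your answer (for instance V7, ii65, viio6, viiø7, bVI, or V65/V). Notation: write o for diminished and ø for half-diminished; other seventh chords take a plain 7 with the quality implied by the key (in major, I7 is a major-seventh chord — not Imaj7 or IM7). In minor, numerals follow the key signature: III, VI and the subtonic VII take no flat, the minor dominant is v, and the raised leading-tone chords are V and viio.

i

The pitches D#-F#-A# form a minor triad rooted on D#.
In D# minor, D# is the tonic; the diatonic minor triad there is i.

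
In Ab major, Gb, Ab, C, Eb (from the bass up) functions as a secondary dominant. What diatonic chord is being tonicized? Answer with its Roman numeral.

IV

The chord is a dominant seventh chord on Ab.
A dominant resolves down a perfect fifth: Ab → Db. In Ab major, Db is scale degree 4, i.e. IV.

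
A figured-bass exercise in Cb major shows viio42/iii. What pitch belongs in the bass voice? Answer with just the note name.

Cb

The applied chord viio42/iii is rooted on D: D-F-Ab-Cb.
The figure 42 means third inversion — the seventh is in the bass.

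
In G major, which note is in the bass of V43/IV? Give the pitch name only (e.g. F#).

D

The applied chord V43/IV is rooted on G: G-B-D-F.
The figure 43 means second inversion — the fifth is in the bass.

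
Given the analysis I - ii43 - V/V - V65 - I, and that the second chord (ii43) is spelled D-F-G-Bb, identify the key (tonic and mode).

The chord Gm7/D is a minor seventh chord rooted on G; its label is ii43.
ii43 on G implies G is the supertonic; that puts the tonic at F, and the lowercase numeral fits major mode.

F major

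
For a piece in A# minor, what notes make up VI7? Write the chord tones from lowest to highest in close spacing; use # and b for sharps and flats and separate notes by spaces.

F# A# C# E#

In A# minor, the submediant is F#, and the diatonic chord built there is a major seventh chord.
That chord is spelled F#-A#-C#-E#.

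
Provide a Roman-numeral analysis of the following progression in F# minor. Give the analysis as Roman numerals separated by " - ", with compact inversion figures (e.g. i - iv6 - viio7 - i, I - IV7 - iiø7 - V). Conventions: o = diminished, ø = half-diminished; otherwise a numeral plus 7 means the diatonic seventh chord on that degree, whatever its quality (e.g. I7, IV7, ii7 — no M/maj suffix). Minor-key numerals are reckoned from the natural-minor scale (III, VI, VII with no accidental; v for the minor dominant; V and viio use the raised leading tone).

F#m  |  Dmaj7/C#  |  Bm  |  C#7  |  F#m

i - VI42 - iv - V7 - i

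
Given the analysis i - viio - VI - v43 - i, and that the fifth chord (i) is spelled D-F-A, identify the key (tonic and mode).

D minor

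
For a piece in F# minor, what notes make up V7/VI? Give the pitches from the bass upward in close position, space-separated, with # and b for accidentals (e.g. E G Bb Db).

V7/VI is a secondary dominant — the dominant seventh of VI. VI in F# minor is D, so the applied chord's root is A, a perfect fifth above.
Building a dominant seventh chord on A gives A-C#-E-G.

A C# E G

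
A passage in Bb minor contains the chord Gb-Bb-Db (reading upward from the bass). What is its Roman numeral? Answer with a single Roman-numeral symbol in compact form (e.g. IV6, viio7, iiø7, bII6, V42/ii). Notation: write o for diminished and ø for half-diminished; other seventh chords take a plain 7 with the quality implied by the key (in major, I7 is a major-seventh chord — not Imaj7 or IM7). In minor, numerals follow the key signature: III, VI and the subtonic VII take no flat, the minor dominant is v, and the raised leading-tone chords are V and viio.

VI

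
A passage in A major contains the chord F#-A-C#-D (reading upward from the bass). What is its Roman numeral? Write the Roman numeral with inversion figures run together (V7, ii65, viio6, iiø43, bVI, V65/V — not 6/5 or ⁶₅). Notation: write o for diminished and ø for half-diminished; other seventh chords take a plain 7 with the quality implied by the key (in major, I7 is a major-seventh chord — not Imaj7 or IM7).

IV65

Stacked in thirds the chord is D-F#-A-C#: a major seventh chord on D.
In A major, D is the subdominant; the diatonic major seventh chord there is IV7.
With F# in the bass the chord is in first inversion, so the figured bass is 65.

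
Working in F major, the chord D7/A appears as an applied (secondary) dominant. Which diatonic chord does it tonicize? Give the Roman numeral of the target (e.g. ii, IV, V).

The chord is a dominant seventh chord on D.
A dominant resolves down a perfect fifth: D → G. In F major, G is scale degree 2, i.e. ii.

ii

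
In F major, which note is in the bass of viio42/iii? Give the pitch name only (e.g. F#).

The applied chord viio42/iii is rooted on G#: G#-B-D-F.
The figure 42 means third inversion — the seventh is in the bass.

F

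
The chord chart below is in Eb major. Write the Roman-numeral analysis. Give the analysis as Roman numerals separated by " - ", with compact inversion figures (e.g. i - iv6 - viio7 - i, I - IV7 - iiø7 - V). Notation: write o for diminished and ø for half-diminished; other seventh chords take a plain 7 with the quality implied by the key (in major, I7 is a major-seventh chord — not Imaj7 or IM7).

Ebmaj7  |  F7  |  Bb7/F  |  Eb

I7 - V7/V - V43 - I

Ebmaj7: major seventh chord on Eb = scale degree 1 → I7.
F7 is the secondary dominant of V (dominant seventh chord on F): V7/V.
Bb7/F has root Bb, degree 5 in Eb major, so V43.
Eb: major triad on Eb = scale degree 1 → I.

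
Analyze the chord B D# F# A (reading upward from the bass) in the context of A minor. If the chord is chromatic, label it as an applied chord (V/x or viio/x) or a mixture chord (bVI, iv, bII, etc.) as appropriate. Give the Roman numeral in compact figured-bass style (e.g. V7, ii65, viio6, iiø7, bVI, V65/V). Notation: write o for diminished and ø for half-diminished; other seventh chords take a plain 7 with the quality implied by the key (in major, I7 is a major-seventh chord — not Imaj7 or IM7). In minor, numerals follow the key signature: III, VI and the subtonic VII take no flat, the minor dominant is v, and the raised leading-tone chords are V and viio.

The pitches B-D#-F#-A form a dominant seventh chord rooted on B.
B is not a diatonic chord root with this quality in A minor, but it lies a perfect fifth above E (V), so the chord functions as an applied dominant of V.

V7/V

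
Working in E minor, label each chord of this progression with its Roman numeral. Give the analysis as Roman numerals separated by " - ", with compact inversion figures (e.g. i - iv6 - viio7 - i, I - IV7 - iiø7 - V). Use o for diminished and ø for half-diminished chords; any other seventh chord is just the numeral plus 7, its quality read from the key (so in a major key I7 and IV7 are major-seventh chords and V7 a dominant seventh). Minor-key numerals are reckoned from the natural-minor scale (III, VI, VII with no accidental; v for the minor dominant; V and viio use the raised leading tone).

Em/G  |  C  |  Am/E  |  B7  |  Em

i6 - VI - iv64 - V7 - i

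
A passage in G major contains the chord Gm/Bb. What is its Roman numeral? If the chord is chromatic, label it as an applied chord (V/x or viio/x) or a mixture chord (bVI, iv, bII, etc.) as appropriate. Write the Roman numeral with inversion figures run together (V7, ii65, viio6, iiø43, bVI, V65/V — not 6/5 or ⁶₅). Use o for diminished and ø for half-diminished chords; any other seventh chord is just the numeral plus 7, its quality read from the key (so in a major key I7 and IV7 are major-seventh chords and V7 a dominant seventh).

The pitches G-Bb-D form a minor triad rooted on G.
G is the first degree of G major. This is the minor tonic, borrowed from the parallel minor.
With Bb in the bass the chord is in first inversion, so the figured bass is 6.

i6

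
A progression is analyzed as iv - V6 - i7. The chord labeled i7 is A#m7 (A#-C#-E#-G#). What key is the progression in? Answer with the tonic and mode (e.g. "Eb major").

i7 is given as A#-C#-E#-G# — a minor seventh chord with root A#.
If A# is scale degree 1 and the mode makes that degree carry a minor seventh chord, the tonic is A# and the mode is minor.

A# minor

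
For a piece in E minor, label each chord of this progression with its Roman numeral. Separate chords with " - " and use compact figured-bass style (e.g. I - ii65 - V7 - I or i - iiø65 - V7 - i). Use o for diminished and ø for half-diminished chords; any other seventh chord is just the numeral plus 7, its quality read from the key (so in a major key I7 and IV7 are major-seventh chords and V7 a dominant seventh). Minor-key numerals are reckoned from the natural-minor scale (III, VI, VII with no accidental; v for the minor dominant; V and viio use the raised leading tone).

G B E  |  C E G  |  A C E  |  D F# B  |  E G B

G-B-E: minor triad on E = scale degree 1 → i6.
C-E-G: root C is the submediant; major triad there is VI.
A-C-E: minor triad on A = scale degree 4 → iv.
D-F#-B: root B is the dominant; minor triad there is v6.
E-G-B has root E, degree 1 in E minor, so i.

i6 - VI - iv - v6 - i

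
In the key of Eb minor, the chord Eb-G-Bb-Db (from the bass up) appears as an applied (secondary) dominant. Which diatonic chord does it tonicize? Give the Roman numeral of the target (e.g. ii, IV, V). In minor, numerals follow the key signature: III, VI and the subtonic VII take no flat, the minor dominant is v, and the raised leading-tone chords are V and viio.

The chord is a dominant seventh chord on Eb.
A dominant resolves down a perfect fifth: Eb → Ab. In Eb minor, Ab is scale degree 4, i.e. iv.

iv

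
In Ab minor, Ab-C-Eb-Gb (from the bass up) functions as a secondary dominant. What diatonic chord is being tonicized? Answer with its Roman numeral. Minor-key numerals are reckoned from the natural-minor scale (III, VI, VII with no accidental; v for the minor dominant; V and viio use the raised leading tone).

iv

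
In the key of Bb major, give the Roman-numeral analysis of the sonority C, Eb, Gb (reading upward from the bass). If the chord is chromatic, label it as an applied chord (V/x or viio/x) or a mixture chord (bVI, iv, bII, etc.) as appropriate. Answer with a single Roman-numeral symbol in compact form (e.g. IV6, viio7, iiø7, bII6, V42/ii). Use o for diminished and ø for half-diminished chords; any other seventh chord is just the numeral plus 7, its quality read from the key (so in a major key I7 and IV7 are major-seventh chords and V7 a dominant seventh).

iio

The pitches C-Eb-Gb form a diminished triad rooted on C.
C is the second degree of Bb major. This is the diminished supertonic triad, borrowed from the parallel minor.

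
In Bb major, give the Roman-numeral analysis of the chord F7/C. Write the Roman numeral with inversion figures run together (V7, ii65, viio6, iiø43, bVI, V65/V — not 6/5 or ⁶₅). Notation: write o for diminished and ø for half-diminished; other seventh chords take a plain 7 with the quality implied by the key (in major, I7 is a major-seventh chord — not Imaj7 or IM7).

V43

Stacked in thirds the chord is F-A-C-Eb: a dominant seventh chord on F.
F is scale degree 5 in Bb major, and a dominant seventh chord on that degree is written V7.
With C in the bass the chord is in second inversion, so the figured bass is 43.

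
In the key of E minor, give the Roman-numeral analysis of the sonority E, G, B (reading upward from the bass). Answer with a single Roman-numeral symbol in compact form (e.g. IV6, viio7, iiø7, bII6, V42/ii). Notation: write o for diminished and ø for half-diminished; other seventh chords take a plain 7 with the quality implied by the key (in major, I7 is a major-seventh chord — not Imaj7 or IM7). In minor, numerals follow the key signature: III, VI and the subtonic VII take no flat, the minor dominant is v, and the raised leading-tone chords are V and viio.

i

The pitches E-G-B form a minor triad rooted on E.
E is scale degree 1 in E minor, and a minor triad on that degree is written i.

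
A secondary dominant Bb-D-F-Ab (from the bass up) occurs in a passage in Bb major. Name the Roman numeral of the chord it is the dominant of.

The chord is a dominant seventh chord on Bb.
A dominant resolves down a perfect fifth: Bb → Eb. In Bb major, Eb is scale degree 4, i.e. IV.

IV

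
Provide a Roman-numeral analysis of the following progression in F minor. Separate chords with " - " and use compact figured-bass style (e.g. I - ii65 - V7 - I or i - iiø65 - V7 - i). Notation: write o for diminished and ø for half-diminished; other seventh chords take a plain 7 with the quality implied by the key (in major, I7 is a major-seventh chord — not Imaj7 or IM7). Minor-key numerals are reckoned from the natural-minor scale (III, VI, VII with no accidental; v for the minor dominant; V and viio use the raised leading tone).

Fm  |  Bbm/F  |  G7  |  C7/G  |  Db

Fm has root F, degree 1 in F minor, so i.
Bbm/F: minor triad on Bb = scale degree 4 → iv64.
G7: a dominant seventh chord on G, the applied dominant of V → V7/V.
C7/G: root C is the dominant; dominant seventh chord there is V43.
Db has root Db, degree 6 in F minor, so VI.

i - iv64 - V7/V - V43 - VI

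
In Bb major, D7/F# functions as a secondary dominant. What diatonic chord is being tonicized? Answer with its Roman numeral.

vi

The chord is a dominant seventh chord on D.
A dominant resolves down a perfect fifth: D → G. In Bb major, G is scale degree 6, i.e. vi.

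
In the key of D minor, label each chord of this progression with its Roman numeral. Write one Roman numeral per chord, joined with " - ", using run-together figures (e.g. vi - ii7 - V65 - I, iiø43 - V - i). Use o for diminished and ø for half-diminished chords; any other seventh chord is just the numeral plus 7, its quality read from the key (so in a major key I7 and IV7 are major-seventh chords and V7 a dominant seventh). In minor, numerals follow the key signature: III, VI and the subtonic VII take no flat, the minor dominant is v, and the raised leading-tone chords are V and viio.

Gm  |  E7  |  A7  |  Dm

iv - V7/V - V7 - i

Gm: minor triad on G = scale degree 4 → iv.
E7 is the secondary dominant of V (dominant seventh chord on E): V7/V.
A7: root A is the dominant; dominant seventh chord there is V7.
Dm has root D, degree 1 in D minor, so i.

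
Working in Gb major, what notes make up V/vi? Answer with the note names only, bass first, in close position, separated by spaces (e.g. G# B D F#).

Bb D F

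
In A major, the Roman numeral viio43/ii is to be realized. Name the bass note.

The applied chord viio43/ii is rooted on A#: A#-C#-E-G.
The figure 43 means second inversion — the fifth is in the bass.

E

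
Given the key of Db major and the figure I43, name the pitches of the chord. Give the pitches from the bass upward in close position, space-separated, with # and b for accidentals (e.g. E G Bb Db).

Ab C Db F

In Db major, the tonic is Db, and the diatonic chord built there is a major seventh chord.
Stacking thirds from Db gives Db-F-Ab-C.
The figured bass 43 indicates second inversion, placing the fifth (Ab) in the bass: Ab-C-Db-F.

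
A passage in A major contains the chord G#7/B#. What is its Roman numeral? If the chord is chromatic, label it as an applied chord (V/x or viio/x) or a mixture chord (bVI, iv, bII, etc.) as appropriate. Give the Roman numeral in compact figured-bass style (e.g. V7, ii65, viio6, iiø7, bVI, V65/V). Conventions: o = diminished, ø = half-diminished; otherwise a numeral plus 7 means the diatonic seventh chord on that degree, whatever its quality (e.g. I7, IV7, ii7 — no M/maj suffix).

Stacked in thirds the chord is G#-B#-D#-F#: a dominant seventh chord on G#.
G# is not a diatonic chord root with this quality in A major, but it lies a perfect fifth above C# (iii), so the chord functions as an applied dominant of iii.
With B# in the bass the chord is in first inversion, so the figured bass is 65.

V65/iii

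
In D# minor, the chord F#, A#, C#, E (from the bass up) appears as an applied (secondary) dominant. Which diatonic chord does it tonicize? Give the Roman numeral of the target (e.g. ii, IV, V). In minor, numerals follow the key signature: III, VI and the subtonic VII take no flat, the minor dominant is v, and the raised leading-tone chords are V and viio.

VI

The chord is a dominant seventh chord on F#.
A dominant resolves down a perfect fifth: F# → B. In D# minor, B is scale degree 6, i.e. VI.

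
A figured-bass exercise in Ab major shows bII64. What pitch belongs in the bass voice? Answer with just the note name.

bII in Ab major has root Bbb; the chord is Bbb-Db-Fb.
The figure 64 means second inversion — the fifth is in the bass.

Fb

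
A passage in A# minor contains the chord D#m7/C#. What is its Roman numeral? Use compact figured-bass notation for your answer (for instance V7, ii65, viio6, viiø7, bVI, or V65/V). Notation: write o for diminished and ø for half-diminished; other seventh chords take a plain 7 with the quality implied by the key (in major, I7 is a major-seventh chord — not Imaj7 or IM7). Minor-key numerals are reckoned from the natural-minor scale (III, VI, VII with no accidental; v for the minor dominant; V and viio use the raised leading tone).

iv42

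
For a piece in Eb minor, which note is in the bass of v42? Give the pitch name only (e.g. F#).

Ab

v in Eb minor has root Bb; the chord is Bb-Db-F-Ab.
The figure 42 means third inversion — the seventh is in the bass.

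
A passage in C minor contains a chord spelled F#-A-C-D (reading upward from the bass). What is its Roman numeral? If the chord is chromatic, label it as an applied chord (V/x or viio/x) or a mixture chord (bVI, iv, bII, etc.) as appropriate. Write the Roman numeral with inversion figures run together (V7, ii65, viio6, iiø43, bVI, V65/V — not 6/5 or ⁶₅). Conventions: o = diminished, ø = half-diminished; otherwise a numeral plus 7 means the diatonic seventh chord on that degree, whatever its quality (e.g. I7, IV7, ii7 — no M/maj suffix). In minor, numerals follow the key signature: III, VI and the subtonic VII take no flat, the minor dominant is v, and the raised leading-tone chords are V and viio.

V65/V

Stacked in thirds the chord is D-F#-A-C: a dominant seventh chord on D.
D is not a diatonic chord root with this quality in C minor, but it lies a perfect fifth above G (V), so the chord functions as an applied dominant of V.
With F# in the bass the chord is in first inversion, so the figured bass is 65.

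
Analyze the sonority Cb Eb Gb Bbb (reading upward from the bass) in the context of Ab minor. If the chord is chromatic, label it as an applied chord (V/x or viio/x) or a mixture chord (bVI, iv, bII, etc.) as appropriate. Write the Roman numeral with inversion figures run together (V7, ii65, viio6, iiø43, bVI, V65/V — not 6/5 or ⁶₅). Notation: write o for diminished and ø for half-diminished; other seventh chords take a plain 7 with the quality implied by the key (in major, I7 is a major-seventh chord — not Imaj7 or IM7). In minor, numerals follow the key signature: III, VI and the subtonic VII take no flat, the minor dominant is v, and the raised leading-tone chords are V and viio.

V7/VI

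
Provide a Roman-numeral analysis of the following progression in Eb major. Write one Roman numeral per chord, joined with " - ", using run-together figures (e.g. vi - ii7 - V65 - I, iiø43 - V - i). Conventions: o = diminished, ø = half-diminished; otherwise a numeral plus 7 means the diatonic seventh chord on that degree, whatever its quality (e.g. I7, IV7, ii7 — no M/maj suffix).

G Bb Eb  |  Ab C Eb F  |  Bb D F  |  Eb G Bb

I6 - ii65 - V - I

G-Bb-Eb: root Eb is the tonic; major triad there is I6.
Ab-C-Eb-F has root F, degree 2 in Eb major, so ii65.
Bb-D-F: root Bb is the dominant; major triad there is V.
Eb-G-Bb: major triad on Eb = scale degree 1 → I.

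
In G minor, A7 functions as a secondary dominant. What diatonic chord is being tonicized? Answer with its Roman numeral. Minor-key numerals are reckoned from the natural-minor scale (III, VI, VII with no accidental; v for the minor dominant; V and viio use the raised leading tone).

The chord is a dominant seventh chord on A.
A dominant resolves down a perfect fifth: A → D. In G minor, D is scale degree 5, i.e. V.

V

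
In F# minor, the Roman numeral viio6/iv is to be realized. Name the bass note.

C#

The applied chord viio6/iv is rooted on A#: A#-C#-E.
The figure 6 means first inversion — the third is in the bass.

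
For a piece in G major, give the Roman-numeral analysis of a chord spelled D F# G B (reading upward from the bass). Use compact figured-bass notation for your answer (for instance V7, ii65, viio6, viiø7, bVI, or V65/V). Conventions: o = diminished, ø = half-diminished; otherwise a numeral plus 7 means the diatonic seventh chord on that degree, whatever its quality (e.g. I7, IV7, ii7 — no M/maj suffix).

I43

Stacked in thirds the chord is G-B-D-F#: a major seventh chord on G.
G is scale degree 1 in G major, and a major seventh chord on that degree is written I7.
With D in the bass the chord is in second inversion, so the figured bass is 43.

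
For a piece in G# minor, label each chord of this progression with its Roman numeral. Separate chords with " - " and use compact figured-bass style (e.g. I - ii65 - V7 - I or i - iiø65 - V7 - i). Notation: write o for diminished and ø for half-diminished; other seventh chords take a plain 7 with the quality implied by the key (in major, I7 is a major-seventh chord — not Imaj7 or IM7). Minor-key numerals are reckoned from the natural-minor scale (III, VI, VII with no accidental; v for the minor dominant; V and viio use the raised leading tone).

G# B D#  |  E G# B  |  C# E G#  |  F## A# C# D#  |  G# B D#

i - VI - iv - V65 - i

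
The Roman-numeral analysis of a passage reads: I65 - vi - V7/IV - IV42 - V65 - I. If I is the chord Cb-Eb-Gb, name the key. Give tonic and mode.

The anchor chord is a major triad on Cb, labeled I.
If Cb is scale degree 1 and the mode makes that degree carry a major triad, the tonic is Cb and the mode is major.

Cb major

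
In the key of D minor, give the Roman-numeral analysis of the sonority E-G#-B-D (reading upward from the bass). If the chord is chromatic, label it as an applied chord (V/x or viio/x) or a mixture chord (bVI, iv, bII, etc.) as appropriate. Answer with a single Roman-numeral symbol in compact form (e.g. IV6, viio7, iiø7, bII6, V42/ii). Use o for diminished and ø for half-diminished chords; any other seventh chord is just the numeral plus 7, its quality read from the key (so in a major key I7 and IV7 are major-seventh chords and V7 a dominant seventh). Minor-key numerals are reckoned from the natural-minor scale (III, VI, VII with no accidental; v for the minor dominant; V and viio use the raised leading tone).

V7/V

The pitches E-G#-B-D form a dominant seventh chord rooted on E.
E is not a diatonic chord root with this quality in D minor, but it lies a perfect fifth above A (V), so the chord functions as an applied dominant of V.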